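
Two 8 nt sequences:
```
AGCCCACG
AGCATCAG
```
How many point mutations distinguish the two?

4

Comparing position by position, 4 positions differ: 4 (C/A), 5 (C/T), 6 (A/C), 7 (C/A).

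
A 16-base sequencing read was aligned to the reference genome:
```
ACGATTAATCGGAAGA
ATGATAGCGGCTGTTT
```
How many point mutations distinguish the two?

12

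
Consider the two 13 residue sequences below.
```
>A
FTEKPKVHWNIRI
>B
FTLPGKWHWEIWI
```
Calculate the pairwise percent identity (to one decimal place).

53.8%

6 positions differ (3, 4, 5, 7, 10, 12), so 7 of 13 match: 7/13 = 53.85%.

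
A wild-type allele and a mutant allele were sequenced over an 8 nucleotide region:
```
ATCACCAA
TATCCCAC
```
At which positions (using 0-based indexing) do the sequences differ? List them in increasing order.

0, 1, 2, 3, 7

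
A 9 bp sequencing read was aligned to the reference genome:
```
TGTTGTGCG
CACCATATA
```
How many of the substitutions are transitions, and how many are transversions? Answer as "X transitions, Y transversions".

8 transitions, 0 transversions

Mismatches (1-based):
position 1: T→C (pyrimidine→pyrimidine, transition)
position 2: G→A (purine→purine, transition)
position 3: T→C (pyrimidine→pyrimidine, transition)
position 4: T→C (pyrimidine→pyrimidine, transition)
position 5: G→A (purine→purine, transition)
position 7: G→A (purine→purine, transition)
position 8: C→T (pyrimidine→pyrimidine, transition)
position 9: G→A (purine→purine, transition)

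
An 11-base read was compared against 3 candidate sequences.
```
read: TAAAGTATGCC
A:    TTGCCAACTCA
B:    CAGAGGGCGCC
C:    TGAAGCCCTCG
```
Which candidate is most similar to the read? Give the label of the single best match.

A differs at 8 sites; B differs at 5 sites; C differs at 6 sites. The closest is B.

B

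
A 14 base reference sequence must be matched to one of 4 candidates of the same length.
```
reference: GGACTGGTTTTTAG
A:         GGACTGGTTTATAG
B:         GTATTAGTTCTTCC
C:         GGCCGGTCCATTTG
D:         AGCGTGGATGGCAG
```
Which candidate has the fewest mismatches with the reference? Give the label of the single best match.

Hamming distances to reference — A: 1; B: 6; C: 7; D: 7.
Smallest is A with 1 mismatch.

A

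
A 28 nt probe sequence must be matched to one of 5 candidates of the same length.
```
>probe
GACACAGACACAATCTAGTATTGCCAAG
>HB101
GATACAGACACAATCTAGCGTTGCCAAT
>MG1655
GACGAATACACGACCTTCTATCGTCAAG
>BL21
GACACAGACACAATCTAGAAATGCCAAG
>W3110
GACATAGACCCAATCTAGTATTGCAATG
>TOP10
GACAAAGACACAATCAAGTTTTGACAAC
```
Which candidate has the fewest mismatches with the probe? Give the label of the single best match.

BL21

Hamming distances to probe — HB101: 4; MG1655: 9; BL21: 2; W3110: 4; TOP10: 5.
Smallest is BL21 with 2 mismatches.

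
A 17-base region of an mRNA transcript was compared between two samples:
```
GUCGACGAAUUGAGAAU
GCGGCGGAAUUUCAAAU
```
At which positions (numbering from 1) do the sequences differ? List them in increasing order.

2, 3, 5, 6, 12, 13, 14

Scanning 1-based: 2: U/C; 3: C/G; 5: A/C; 6: C/G; 12: G/U; 13: A/C; 14: G/A.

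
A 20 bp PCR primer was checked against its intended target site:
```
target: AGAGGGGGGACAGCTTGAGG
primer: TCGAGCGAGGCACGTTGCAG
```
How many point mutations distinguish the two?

The sequences differ at positions 1, 2, 3, 4, 6, 8, 10, 13, 14, 18, 19 (1-based) — 11 in total.

11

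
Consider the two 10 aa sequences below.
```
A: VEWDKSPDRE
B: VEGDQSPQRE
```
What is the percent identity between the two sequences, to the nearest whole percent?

3 positions differ (3, 5, 8), so 7 of 10 match: 7/10 = 70%.

70%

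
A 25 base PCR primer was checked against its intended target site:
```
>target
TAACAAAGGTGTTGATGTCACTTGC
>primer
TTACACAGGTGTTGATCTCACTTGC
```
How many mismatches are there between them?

3

The sequences differ at bases 2, 6, 17 (1-based) — 3 in total.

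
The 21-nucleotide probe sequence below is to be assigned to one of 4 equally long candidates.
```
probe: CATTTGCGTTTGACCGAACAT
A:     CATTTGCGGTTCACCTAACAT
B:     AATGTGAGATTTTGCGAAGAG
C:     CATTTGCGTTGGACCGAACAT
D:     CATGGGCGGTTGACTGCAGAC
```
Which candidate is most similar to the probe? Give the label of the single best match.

C

Hamming distances to probe — A: 3; B: 9; C: 1; D: 7.
Smallest is C with 1 mismatch.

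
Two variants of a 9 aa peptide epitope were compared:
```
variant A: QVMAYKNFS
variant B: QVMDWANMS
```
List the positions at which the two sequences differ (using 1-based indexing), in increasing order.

4, 5, 6, 8

Scanning 1-based: 4: A/D; 5: Y/W; 6: K/A; 8: F/M.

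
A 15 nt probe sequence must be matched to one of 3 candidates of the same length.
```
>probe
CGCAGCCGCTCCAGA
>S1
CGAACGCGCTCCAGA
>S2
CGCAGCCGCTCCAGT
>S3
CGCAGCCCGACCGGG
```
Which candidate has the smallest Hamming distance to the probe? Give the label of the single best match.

Hamming distances to probe — S1: 3; S2: 1; S3: 5.
Smallest is S2 with 1 mismatch.

S2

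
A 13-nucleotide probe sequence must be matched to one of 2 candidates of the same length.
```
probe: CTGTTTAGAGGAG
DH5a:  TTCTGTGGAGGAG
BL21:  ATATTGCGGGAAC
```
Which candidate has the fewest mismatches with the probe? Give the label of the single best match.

DH5a differs at 4 bases; BL21 differs at 7 bases. The closest is DH5a.

DH5a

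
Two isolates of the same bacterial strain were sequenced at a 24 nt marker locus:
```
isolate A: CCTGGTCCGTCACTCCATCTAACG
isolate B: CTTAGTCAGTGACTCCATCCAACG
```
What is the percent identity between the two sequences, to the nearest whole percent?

5 positions differ (2, 4, 8, 11, 20), so 19 of 24 match: 19/24 = 79.17%.

79%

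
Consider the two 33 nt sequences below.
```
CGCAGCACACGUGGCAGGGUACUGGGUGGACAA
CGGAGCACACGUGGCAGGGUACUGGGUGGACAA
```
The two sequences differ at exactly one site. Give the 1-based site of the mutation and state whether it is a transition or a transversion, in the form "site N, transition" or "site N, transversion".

site 3, transversion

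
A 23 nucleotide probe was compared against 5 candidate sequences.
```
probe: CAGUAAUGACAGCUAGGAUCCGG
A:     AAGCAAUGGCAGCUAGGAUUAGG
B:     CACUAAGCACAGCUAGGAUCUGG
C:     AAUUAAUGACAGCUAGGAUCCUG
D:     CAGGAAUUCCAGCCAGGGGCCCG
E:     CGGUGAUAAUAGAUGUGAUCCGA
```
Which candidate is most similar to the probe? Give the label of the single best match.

C

Hamming distances to probe — A: 5; B: 4; C: 3; D: 7; E: 8.
Smallest is C with 3 mismatches.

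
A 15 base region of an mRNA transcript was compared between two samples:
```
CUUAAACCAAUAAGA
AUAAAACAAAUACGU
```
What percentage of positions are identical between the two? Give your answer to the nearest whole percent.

67%

Mismatches at positions 1, 3, 8, 13, 15 (1-based): 5 of 15.
Identical positions: 10/15 = 66.67% → 67%.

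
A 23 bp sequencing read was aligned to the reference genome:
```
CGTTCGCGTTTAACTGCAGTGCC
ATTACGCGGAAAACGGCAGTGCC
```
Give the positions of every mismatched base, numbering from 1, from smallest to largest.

Differences at position 1 (C→A), position 2 (G→T), position 4 (T→A), position 9 (T→G), position 10 (T→A), position 11 (T→A), position 15 (T→G).

1, 2, 4, 9, 10, 11, 15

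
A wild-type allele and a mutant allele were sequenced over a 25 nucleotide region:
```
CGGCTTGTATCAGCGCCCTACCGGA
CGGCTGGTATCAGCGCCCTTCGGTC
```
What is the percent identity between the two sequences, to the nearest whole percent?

80%

Mismatches at positions 6, 20, 22, 24, 25 (1-based): 5 of 25.
Identical positions: 20/25 = 80% → 80%.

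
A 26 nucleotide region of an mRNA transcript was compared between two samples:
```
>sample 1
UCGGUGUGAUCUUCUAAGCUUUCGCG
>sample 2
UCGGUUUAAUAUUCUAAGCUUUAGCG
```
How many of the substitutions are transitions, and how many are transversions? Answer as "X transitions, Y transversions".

Transitions (purine↔purine or pyrimidine↔pyrimidine): 8 G→A.
Transversions (purine↔pyrimidine): 6 G→U, 11 C→A, 23 C→A.

1 transition, 3 transversions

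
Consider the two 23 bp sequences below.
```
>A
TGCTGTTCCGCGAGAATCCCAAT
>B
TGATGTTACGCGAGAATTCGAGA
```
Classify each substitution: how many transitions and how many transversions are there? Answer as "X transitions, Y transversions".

Mismatches (1-based):
site 3: C→A (pyrimidine→purine, transversion)
site 8: C→A (pyrimidine→purine, transversion)
site 18: C→T (pyrimidine→pyrimidine, transition)
site 20: C→G (pyrimidine→purine, transversion)
site 22: A→G (purine→purine, transition)
site 23: T→A (pyrimidine→purine, transversion)

2 transitions, 4 transversions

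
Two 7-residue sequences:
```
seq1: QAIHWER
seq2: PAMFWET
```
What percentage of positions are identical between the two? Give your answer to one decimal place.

42.9%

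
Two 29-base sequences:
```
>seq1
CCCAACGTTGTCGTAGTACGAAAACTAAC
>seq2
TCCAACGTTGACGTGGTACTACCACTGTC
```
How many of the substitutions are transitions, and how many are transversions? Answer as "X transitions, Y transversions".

3 transitions, 5 transversions

Transitions (purine↔purine or pyrimidine↔pyrimidine): 1 C→T, 15 A→G, 27 A→G.
Transversions (purine↔pyrimidine): 11 T→A, 20 G→T, 22 A→C, 23 A→C, 28 A→T.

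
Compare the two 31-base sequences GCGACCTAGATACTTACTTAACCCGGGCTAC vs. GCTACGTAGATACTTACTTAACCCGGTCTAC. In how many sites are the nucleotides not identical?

3

Mismatches (1-based): site 3: G→T; site 6: C→G; site 27: G→T.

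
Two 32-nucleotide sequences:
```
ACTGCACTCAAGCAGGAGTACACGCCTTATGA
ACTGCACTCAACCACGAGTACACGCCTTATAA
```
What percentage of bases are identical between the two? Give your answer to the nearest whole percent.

91%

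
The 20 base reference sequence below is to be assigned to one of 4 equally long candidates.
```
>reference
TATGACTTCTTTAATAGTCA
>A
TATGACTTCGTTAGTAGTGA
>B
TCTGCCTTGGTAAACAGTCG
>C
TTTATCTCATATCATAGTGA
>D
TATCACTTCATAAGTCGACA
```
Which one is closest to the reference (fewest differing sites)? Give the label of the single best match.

A

A differs at 3 sites; B differs at 7 sites; C differs at 8 sites; D differs at 6 sites. The closest is A.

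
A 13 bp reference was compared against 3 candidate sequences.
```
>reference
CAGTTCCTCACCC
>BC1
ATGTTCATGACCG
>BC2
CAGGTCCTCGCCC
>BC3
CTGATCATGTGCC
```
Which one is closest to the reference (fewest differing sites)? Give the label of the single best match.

BC2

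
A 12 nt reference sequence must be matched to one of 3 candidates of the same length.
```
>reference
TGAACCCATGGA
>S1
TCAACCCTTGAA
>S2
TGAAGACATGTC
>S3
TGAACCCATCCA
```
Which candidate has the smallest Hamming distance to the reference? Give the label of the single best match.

S1 differs at 3 bases; S2 differs at 4 bases; S3 differs at 2 bases. The closest is S3.

S3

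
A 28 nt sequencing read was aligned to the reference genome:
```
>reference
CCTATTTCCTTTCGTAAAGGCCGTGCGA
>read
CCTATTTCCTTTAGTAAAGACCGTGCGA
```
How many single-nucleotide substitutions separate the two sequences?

The sequences differ at positions 13, 20 (1-based) — 2 in total.

2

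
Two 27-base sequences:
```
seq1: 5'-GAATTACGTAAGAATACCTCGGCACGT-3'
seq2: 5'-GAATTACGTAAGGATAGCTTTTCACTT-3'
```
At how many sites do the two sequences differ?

6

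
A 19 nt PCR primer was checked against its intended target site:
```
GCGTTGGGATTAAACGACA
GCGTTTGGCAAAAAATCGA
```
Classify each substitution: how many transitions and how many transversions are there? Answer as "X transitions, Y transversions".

Mismatches (1-based):
site 6: G→T (purine→pyrimidine, transversion)
site 9: A→C (purine→pyrimidine, transversion)
site 10: T→A (pyrimidine→purine, transversion)
site 11: T→A (pyrimidine→purine, transversion)
site 15: C→A (pyrimidine→purine, transversion)
site 16: G→T (purine→pyrimidine, transversion)
site 17: A→C (purine→pyrimidine, transversion)
site 18: C→G (pyrimidine→purine, transversion)

0 transitions, 8 transversions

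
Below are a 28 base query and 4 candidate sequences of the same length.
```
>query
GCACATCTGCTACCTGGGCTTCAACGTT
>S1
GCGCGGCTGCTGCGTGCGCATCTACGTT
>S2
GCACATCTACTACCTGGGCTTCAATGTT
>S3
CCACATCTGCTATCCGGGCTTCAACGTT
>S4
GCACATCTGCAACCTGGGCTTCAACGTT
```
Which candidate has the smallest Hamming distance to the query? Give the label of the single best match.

S4

Hamming distances to query — S1: 8; S2: 2; S3: 3; S4: 1.
Smallest is S4 with 1 mismatch.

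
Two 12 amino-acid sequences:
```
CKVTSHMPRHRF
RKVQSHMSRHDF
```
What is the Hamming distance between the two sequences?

Mismatches (1-based): residue 1: C→R; residue 4: T→Q; residue 8: P→S; residue 11: R→D.

4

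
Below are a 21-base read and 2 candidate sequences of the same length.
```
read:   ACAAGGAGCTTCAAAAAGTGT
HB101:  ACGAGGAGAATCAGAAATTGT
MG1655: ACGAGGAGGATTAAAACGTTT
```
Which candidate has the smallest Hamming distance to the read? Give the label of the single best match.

HB101

HB101 differs at 5 bases; MG1655 differs at 6 bases. The closest is HB101.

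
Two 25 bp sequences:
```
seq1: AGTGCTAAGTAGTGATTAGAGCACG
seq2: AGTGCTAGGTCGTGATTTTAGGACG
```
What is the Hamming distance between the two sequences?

5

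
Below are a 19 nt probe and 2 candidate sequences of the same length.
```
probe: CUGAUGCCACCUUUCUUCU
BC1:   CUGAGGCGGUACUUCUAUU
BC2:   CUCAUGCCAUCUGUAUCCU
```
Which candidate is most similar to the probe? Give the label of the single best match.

BC2

BC1 differs at 8 positions; BC2 differs at 5 positions. The closest is BC2.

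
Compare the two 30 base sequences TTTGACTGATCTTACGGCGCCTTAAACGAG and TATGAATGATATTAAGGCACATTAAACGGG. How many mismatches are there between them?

The sequences differ at bases 2, 6, 11, 15, 19, 21, 29 (1-based) — 7 in total.

7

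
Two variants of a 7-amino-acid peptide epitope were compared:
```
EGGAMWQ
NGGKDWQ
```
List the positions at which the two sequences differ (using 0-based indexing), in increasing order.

0, 3, 4

Differences at position 0 (E→N), position 3 (A→K), position 4 (M→D).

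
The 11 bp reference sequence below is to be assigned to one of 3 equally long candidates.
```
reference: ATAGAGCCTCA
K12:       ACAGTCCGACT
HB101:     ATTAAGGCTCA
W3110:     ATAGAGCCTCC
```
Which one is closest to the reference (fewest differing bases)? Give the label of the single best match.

W3110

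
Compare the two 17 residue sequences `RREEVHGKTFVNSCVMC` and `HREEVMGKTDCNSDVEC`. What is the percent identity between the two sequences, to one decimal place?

64.7%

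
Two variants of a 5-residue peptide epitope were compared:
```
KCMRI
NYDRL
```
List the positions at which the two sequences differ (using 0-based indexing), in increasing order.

Differences at position 0 (K→N), position 1 (C→Y), position 2 (M→D), position 4 (I→L).

0, 1, 2, 4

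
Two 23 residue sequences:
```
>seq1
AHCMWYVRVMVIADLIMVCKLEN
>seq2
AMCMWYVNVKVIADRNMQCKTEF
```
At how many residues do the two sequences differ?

8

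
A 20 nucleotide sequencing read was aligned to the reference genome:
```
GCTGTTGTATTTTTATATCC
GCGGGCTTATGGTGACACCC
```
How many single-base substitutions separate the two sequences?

9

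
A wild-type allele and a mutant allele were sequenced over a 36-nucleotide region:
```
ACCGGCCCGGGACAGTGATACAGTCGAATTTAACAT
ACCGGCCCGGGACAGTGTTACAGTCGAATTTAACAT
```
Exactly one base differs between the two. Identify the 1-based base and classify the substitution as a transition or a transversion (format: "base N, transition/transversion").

The sequences differ only at base 18: A→T (purine→pyrimidine), a transversion.

base 18, transversion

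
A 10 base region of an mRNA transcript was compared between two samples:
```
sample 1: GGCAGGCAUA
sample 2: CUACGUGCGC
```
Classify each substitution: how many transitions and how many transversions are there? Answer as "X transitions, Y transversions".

Transitions (purine↔purine or pyrimidine↔pyrimidine): none.
Transversions (purine↔pyrimidine): 1 G→C, 2 G→U, 3 C→A, 4 A→C, 6 G→U, 7 C→G, 8 A→C, 9 U→G, 10 A→C.

0 transitions, 9 transversions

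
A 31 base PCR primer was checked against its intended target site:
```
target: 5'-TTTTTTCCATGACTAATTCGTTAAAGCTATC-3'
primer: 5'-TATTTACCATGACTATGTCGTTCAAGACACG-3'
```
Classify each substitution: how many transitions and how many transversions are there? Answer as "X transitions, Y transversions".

2 transitions, 7 transversions

Transitions (purine↔purine or pyrimidine↔pyrimidine): 28 T→C, 30 T→C.
Transversions (purine↔pyrimidine): 2 T→A, 6 T→A, 16 A→T, 17 T→G, 23 A→C, 27 C→A, 31 C→G.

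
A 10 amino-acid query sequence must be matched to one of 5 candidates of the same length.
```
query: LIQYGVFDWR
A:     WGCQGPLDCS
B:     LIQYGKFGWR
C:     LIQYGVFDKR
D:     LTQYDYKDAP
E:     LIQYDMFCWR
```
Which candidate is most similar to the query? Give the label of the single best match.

C

Hamming distances to query — A: 8; B: 2; C: 1; D: 6; E: 3.
Smallest is C with 1 mismatch.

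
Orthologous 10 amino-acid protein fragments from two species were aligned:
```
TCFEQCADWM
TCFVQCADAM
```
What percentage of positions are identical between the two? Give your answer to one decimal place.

Mismatches at positions 4, 9 (1-based): 2 of 10.
Identical positions: 8/10 = 80% → 80.0%.

80.0%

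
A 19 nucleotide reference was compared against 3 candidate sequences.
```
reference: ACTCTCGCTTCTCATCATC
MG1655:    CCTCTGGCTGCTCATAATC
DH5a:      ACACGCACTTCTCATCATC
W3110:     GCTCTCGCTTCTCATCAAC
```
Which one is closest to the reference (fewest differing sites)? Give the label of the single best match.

MG1655 differs at 4 sites; DH5a differs at 3 sites; W3110 differs at 2 sites. The closest is W3110.

W3110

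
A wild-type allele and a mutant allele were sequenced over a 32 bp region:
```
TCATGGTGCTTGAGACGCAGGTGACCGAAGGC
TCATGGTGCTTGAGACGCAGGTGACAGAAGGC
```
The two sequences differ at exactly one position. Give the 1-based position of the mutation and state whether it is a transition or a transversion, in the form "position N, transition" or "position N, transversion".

position 26, transversion

Position 26 changes C→A. C is a pyrimidine and A is a purine, so this is a transversion.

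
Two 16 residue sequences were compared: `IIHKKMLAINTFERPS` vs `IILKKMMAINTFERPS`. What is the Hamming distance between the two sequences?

Comparing position by position, 2 positions differ: 3 (H/L), 7 (L/M).

2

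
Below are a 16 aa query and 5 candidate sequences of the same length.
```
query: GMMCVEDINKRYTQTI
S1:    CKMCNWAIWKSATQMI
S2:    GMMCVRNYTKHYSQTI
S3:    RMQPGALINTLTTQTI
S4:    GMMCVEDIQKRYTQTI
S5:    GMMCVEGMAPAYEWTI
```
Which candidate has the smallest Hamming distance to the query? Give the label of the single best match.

S4

Hamming distances to query — S1: 9; S2: 6; S3: 9; S4: 1; S5: 7.
Smallest is S4 with 1 mismatch.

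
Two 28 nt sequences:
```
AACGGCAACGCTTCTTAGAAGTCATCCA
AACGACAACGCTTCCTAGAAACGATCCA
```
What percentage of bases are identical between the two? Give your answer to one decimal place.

82.1%

5 positions differ (5, 15, 21, 22, 23), so 23 of 28 match: 23/28 = 82.14%.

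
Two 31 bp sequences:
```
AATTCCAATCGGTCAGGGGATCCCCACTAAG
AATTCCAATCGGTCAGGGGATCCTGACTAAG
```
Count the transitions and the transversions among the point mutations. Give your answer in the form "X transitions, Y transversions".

1 transition, 1 transversion

Mismatches (1-based):
base 24: C→T (pyrimidine→pyrimidine, transition)
base 25: C→G (pyrimidine→purine, transversion)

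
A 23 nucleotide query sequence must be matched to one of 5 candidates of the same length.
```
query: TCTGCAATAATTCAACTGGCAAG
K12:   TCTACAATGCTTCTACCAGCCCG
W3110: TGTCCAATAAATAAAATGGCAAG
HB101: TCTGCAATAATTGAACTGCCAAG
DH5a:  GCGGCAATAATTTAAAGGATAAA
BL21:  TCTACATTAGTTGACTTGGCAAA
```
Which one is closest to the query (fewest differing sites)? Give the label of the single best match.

HB101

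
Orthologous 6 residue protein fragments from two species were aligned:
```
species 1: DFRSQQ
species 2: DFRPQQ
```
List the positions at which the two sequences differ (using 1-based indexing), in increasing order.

4

Differences at position 4 (S→P).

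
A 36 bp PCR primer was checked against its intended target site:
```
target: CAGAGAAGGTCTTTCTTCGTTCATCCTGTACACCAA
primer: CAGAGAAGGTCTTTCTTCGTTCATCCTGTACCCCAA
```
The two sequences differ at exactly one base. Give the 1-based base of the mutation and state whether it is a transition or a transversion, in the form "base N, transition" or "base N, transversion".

base 32, transversion

Base 32 changes A→C. A is a purine and C is a pyrimidine, so this is a transversion.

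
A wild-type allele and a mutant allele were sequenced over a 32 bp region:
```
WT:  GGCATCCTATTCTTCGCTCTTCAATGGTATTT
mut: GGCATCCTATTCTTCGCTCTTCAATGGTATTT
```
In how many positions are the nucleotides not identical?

0

The two sequences are identical at every position.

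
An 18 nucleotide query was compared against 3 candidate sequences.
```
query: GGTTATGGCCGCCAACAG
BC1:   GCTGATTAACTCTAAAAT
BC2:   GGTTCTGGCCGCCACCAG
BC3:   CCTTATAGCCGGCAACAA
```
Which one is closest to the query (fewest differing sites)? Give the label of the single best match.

BC2

Hamming distances to query — BC1: 9; BC2: 2; BC3: 5.
Smallest is BC2 with 2 mismatches.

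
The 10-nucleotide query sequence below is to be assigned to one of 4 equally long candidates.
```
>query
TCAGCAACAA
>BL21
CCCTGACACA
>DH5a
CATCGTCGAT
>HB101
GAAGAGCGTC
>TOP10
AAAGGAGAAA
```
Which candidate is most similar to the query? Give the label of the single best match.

TOP10

Hamming distances to query — BL21: 7; DH5a: 9; HB101: 8; TOP10: 5.
Smallest is TOP10 with 5 mismatches.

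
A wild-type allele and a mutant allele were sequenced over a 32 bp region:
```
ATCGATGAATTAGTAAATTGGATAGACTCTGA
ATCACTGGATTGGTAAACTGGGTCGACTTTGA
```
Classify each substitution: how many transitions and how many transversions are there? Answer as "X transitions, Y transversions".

Transitions (purine↔purine or pyrimidine↔pyrimidine): 4 G→A, 8 A→G, 12 A→G, 18 T→C, 22 A→G, 29 C→T.
Transversions (purine↔pyrimidine): 5 A→C, 24 A→C.

6 transitions, 2 transversions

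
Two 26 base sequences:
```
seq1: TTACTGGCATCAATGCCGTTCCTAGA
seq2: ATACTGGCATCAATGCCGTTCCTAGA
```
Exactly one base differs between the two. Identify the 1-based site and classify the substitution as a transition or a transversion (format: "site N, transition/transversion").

Site 1 changes T→A. T is a pyrimidine and A is a purine, so this is a transversion.

site 1, transversion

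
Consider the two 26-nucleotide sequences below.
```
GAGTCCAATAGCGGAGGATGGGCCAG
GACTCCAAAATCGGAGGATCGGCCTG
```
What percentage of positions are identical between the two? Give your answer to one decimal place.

Mismatches at positions 3, 9, 11, 20, 25 (1-based): 5 of 26.
Identical positions: 21/26 = 80.77% → 80.8%.

80.8%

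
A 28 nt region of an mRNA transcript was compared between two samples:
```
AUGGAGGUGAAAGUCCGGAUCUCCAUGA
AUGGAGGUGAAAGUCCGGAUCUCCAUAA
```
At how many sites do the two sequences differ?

Mismatches (1-based): site 27: G→A.

1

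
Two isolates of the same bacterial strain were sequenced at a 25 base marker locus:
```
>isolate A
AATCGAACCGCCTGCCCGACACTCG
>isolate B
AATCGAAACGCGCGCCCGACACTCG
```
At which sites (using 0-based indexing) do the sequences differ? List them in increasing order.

Differences at site 7 (C→A), site 11 (C→G), site 12 (T→C).

7, 11, 12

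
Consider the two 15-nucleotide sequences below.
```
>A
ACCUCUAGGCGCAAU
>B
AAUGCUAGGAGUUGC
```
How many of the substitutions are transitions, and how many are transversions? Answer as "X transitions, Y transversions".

4 transitions, 4 transversions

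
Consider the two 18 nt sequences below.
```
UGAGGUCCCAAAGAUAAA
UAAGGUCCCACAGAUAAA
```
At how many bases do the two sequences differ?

Comparing position by position, 2 bases differ: 2 (G/A), 11 (A/C).

2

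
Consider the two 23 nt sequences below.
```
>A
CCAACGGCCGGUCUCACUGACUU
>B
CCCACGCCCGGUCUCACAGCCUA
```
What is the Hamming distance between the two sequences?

Comparing position by position, 5 bases differ: 3 (A/C), 7 (G/C), 18 (U/A), 20 (A/C), 23 (U/A).

5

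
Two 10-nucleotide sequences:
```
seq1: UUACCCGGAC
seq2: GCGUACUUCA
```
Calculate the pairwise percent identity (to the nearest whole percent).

10%

9 positions differ (1, 2, 3, 4, 5, 7, 8, 9, 10), so 1 of 10 match: 1/10 = 10%.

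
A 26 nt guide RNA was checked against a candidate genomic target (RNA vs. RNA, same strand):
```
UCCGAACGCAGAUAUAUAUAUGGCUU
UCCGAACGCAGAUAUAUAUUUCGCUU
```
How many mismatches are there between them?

Comparing position by position, 2 bases differ: 20 (A/U), 22 (G/C).

2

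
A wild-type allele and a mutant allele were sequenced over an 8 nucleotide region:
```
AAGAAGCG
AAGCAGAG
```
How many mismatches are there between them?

The sequences differ at positions 4, 7 (1-based) — 2 in total.

2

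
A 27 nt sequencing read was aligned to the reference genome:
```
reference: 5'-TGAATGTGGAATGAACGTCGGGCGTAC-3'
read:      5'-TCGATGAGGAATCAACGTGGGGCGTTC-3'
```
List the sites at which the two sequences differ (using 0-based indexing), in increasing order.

Differences at site 1 (G→C), site 2 (A→G), site 6 (T→A), site 12 (G→C), site 18 (C→G), site 25 (A→T).

1, 2, 6, 12, 18, 25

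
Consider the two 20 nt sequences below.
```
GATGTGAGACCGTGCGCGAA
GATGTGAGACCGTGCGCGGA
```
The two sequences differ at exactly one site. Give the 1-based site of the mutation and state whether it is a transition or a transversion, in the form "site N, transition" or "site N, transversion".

The sequences differ only at site 19: A→G (purine→purine), a transition.

site 19, transition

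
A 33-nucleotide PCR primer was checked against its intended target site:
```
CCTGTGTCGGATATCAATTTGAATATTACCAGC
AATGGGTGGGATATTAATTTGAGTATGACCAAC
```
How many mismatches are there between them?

8

Comparing position by position, 8 positions differ: 1 (C/A), 2 (C/A), 5 (T/G), 8 (C/G), 15 (C/T), 23 (A/G), 27 (T/G), 32 (G/A).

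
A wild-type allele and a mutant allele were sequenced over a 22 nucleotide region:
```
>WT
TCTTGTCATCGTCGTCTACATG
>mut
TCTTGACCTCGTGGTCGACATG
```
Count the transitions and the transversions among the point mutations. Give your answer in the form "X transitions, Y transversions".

0 transitions, 4 transversions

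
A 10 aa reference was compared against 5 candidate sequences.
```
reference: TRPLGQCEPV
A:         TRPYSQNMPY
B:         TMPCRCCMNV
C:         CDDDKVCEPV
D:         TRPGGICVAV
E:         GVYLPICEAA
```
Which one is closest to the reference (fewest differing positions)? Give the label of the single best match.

Hamming distances to reference — A: 5; B: 6; C: 6; D: 4; E: 7.
Smallest is D with 4 mismatches.

D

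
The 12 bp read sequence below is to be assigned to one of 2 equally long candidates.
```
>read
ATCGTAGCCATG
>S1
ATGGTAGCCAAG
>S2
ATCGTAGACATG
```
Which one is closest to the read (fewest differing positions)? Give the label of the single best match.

S2

Hamming distances to read — S1: 2; S2: 1.
Smallest is S2 with 1 mismatch.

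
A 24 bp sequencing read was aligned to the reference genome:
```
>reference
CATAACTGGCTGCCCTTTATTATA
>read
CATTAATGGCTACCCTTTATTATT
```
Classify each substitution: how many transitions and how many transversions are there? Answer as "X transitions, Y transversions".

Mismatches (1-based):
base 4: A→T (purine→pyrimidine, transversion)
base 6: C→A (pyrimidine→purine, transversion)
base 12: G→A (purine→purine, transition)
base 24: A→T (purine→pyrimidine, transversion)

1 transition, 3 transversions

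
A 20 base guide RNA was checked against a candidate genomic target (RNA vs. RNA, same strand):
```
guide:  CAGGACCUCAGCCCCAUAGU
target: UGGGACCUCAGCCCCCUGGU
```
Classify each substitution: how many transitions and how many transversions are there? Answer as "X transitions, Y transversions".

3 transitions, 1 transversion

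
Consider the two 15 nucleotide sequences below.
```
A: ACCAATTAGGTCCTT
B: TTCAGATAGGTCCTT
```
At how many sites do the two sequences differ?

4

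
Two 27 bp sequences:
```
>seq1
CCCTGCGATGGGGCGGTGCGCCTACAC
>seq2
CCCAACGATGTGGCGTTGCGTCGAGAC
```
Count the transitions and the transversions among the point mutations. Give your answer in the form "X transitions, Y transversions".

Transitions (purine↔purine or pyrimidine↔pyrimidine): 5 G→A, 21 C→T.
Transversions (purine↔pyrimidine): 4 T→A, 11 G→T, 16 G→T, 23 T→G, 25 C→G.

2 transitions, 5 transversions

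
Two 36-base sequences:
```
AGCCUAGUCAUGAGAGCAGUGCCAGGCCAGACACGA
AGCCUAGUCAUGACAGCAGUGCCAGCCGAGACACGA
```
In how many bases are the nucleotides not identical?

Mismatches (1-based): base 14: G→C; base 26: G→C; base 28: C→G.

3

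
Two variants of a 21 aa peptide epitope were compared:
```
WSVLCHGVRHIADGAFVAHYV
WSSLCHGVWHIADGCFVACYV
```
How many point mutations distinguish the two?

4

The sequences differ at positions 3, 9, 15, 19 (1-based) — 4 in total.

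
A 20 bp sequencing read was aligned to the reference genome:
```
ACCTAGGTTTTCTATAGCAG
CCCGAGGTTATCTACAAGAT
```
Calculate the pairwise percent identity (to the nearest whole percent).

65%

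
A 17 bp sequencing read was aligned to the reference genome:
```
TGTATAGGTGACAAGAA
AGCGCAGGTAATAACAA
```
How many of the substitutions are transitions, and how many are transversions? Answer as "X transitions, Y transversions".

Mismatches (1-based):
position 1: T→A (pyrimidine→purine, transversion)
position 3: T→C (pyrimidine→pyrimidine, transition)
position 4: A→G (purine→purine, transition)
position 5: T→C (pyrimidine→pyrimidine, transition)
position 10: G→A (purine→purine, transition)
position 12: C→T (pyrimidine→pyrimidine, transition)
position 15: G→C (purine→pyrimidine, transversion)

5 transitions, 2 transversions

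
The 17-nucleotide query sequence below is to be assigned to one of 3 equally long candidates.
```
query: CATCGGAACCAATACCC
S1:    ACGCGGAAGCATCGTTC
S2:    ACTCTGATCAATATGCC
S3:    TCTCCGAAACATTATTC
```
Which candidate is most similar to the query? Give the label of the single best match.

Hamming distances to query — S1: 9; S2: 9; S3: 7.
Smallest is S3 with 7 mismatches.

S3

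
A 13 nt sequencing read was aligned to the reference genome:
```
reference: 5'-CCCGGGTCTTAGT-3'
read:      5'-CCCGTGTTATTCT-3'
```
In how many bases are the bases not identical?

Comparing position by position, 5 bases differ: 5 (G/T), 8 (C/T), 9 (T/A), 11 (A/T), 12 (G/C).

5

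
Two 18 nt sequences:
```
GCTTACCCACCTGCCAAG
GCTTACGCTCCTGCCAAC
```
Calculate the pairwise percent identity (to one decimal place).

Mismatches at positions 7, 9, 18 (1-based): 3 of 18.
Identical positions: 15/18 = 83.33% → 83.3%.

83.3%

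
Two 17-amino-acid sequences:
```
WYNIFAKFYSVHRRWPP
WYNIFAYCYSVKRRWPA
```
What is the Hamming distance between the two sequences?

4

The sequences differ at residues 7, 8, 12, 17 (1-based) — 4 in total.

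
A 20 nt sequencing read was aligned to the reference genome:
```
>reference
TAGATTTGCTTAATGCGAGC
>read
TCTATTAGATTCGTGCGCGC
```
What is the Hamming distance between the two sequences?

7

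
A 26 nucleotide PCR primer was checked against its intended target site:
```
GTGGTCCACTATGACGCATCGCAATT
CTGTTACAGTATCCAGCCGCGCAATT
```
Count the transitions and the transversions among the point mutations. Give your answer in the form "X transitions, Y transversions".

Mismatches (1-based):
site 1: G→C (purine→pyrimidine, transversion)
site 4: G→T (purine→pyrimidine, transversion)
site 6: C→A (pyrimidine→purine, transversion)
site 9: C→G (pyrimidine→purine, transversion)
site 13: G→C (purine→pyrimidine, transversion)
site 14: A→C (purine→pyrimidine, transversion)
site 15: C→A (pyrimidine→purine, transversion)
site 18: A→C (purine→pyrimidine, transversion)
site 19: T→G (pyrimidine→purine, transversion)

0 transitions, 9 transversions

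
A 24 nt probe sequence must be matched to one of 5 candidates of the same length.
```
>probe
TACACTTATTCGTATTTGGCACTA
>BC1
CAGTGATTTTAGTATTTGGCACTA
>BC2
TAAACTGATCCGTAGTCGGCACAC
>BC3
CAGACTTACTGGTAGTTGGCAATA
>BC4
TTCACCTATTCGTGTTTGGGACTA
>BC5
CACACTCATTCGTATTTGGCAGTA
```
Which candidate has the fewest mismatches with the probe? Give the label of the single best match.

BC5

Hamming distances to probe — BC1: 7; BC2: 7; BC3: 6; BC4: 4; BC5: 3.
Smallest is BC5 with 3 mismatches.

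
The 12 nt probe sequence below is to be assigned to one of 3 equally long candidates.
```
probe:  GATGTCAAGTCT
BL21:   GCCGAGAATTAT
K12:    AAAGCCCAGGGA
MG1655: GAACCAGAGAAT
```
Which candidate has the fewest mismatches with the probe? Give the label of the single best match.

Hamming distances to probe — BL21: 6; K12: 7; MG1655: 7.
Smallest is BL21 with 6 mismatches.

BL21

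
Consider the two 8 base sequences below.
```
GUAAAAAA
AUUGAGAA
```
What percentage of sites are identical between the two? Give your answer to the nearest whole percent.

50%

4 positions differ (1, 3, 4, 6), so 4 of 8 match: 4/8 = 50%.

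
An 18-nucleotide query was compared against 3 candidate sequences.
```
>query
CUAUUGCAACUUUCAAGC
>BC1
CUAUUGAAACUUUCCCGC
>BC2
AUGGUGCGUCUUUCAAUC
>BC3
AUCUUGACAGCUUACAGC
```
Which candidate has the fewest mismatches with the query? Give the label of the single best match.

Hamming distances to query — BC1: 3; BC2: 6; BC3: 8.
Smallest is BC1 with 3 mismatches.

BC1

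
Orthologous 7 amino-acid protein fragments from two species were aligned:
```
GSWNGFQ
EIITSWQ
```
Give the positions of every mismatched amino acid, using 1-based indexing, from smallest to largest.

Scanning 1-based: 1: G/E; 2: S/I; 3: W/I; 4: N/T; 5: G/S; 6: F/W.

1, 2, 3, 4, 5, 6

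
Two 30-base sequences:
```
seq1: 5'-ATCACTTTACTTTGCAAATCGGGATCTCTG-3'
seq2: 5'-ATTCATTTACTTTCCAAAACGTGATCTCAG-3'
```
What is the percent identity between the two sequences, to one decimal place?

76.7%

7 positions differ (3, 4, 5, 14, 19, 22, 29), so 23 of 30 match: 23/30 = 76.67%.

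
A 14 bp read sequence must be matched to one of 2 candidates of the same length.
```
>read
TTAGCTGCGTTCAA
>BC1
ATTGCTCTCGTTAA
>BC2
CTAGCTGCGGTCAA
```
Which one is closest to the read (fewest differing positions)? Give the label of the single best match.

BC2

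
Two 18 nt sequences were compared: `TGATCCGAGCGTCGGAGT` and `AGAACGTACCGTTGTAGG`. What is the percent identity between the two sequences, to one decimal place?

55.6%

Mismatches at positions 1, 4, 6, 7, 9, 13, 15, 18 (1-based): 8 of 18.
Identical positions: 10/18 = 55.56% → 55.6%.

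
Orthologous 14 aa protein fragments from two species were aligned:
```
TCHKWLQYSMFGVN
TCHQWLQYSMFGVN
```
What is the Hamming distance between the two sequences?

1

The sequences differ at residues 4 (1-based) — 1 in total.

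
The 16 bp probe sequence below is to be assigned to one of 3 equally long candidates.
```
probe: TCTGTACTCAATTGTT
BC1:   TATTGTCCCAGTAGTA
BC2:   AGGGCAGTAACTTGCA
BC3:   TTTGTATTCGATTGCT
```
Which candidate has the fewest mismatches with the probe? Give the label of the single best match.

BC3

BC1 differs at 8 bases; BC2 differs at 9 bases; BC3 differs at 4 bases. The closest is BC3.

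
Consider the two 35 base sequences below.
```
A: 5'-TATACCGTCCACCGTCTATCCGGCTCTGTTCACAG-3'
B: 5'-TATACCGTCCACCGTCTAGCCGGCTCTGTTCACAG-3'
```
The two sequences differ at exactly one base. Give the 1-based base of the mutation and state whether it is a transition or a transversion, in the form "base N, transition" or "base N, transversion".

base 19, transversion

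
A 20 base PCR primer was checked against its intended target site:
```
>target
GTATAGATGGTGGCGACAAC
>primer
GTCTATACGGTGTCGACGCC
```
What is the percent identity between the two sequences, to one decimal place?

Mismatches at positions 3, 6, 8, 13, 18, 19 (1-based): 6 of 20.
Identical positions: 14/20 = 70% → 70.0%.

70.0%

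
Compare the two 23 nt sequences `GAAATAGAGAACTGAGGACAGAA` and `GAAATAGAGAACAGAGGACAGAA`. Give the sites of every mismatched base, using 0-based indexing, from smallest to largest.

Scanning 0-based: 12: T/A.

12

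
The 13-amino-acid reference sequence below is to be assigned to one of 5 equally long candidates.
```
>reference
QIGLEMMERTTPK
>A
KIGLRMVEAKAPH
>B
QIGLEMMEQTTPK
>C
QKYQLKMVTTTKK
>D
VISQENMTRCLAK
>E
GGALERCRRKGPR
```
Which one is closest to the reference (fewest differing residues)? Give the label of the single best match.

A differs at 7 residues; B differs at 1 residue; C differs at 8 residues; D differs at 8 residues; E differs at 9 residues. The closest is B.

B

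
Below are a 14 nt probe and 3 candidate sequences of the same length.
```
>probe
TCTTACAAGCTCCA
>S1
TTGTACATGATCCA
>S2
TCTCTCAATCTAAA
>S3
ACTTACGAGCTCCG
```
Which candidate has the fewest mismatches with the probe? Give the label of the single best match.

Hamming distances to probe — S1: 4; S2: 5; S3: 3.
Smallest is S3 with 3 mismatches.

S3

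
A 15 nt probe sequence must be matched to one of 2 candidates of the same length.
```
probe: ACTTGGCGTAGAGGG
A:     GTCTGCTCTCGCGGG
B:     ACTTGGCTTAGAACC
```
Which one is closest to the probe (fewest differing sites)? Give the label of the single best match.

B

A differs at 8 sites; B differs at 4 sites. The closest is B.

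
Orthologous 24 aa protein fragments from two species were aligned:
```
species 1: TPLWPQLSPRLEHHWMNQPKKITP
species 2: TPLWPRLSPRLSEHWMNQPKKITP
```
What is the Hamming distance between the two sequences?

3

Comparing position by position, 3 positions differ: 6 (Q/R), 12 (E/S), 13 (H/E).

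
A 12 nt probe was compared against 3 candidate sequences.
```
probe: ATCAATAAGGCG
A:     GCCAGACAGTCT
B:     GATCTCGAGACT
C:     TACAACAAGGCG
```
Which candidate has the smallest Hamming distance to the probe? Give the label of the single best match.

C

A differs at 7 sites; B differs at 9 sites; C differs at 3 sites. The closest is C.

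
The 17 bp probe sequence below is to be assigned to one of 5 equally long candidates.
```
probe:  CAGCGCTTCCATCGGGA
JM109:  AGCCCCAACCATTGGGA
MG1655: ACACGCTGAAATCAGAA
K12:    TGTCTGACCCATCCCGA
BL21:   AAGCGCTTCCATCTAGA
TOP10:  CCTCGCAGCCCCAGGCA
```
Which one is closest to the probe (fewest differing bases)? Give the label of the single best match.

BL21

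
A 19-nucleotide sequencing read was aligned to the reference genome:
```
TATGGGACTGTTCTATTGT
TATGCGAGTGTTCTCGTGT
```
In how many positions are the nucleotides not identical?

4

Comparing position by position, 4 positions differ: 5 (G/C), 8 (C/G), 15 (A/C), 16 (T/G).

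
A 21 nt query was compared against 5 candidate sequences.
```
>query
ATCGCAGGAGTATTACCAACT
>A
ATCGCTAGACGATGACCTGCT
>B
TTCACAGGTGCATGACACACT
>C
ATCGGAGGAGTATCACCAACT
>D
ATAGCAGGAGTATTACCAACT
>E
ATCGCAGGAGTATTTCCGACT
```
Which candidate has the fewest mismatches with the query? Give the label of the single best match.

D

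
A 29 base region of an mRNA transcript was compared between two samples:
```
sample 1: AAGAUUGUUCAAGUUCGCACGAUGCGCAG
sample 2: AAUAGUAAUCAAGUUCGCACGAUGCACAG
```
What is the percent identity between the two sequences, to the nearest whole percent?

83%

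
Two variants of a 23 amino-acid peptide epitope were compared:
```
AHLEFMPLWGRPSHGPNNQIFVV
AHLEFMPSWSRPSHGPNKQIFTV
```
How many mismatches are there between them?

4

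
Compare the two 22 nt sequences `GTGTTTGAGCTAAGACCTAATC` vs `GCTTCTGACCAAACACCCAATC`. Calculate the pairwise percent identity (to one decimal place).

7 positions differ (2, 3, 5, 9, 11, 14, 18), so 15 of 22 match: 15/22 = 68.18%.

68.2%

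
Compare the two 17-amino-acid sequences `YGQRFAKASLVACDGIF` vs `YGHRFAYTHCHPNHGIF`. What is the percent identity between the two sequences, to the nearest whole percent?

47%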